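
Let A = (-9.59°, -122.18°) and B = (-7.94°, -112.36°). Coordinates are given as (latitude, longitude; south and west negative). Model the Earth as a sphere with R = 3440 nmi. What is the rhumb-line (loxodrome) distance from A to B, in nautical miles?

Rhumb course C = atan2(Δλ, Δψ) with Δψ = ln[tan(π/4+φ₂/2)/tan(π/4+φ₁/2)] = +0.0291, Δλ = +0.1714 → C = 80.35°
d = R·|Δφ| / |cos C| = 3440·0.02880 / 0.16761 = 591 nmi

591 nmi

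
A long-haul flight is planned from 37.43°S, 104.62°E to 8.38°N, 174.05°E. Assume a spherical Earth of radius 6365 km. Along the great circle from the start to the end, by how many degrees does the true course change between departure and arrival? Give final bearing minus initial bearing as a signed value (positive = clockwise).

Initial bearing θ₁ = atan2(sin Δλ cos φ₂, cos φ₁ sin φ₂ − sin φ₁ cos φ₂ cos Δλ) = 70.56°
Final bearing θ₂ = (initial bearing from the destination back to the start) + 180° = 49.19°
Δθ = θ₂ − θ₁ = -21.4°

-21.4°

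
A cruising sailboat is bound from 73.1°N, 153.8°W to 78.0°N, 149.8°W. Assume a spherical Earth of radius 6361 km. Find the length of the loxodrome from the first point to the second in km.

Rhumb course C = atan2(Δλ, Δψ) with Δψ = ln[tan(π/4+φ₂/2)/tan(π/4+φ₁/2)] = +0.3460, Δλ = +0.0698 → C = 11.41°
d = R·|Δφ| / |cos C| = 6361·0.08552 / 0.98025 = 555 km

555 km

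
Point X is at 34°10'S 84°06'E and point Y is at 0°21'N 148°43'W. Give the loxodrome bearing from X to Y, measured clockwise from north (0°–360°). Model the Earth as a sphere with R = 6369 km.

Meridional parts: M(φ₁)=-0.6352, M(φ₂)=+0.0061 → ΔM = +0.6413;  Δλ = +2.2198 rad
tan C = Δλ / ΔM = +3.4615 → C = 73.89°

73.9°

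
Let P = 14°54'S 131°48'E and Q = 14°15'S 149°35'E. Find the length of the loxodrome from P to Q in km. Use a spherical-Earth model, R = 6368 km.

Δψ = ln[tan(π/4+φ₂/2)/tan(π/4+φ₁/2)] = +0.0117;  Δφ = +0.0113 rad,  Δλ = +0.3104 rad
q = Δφ/Δψ = 0.9678
d = R·√(Δφ² + q²Δλ²) = 6368·0.30060 = 1914 km

1914 km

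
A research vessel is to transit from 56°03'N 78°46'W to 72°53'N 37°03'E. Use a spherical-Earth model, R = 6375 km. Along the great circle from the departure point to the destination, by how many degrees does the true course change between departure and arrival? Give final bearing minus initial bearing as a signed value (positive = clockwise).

At departure: θ₁ = atan2(sin Δλ cos φ₂, cos φ₁ sin φ₂ − sin φ₁ cos φ₂ cos Δλ) = 22.49°
At arrival: θ₂ = atan2(sin Δλ cos φ₁, −cos φ₂ sin φ₁ + sin φ₂ cos φ₁ cos Δλ) = 133.47°
Δθ = θ₂ − θ₁ = +111.0°

+111.0°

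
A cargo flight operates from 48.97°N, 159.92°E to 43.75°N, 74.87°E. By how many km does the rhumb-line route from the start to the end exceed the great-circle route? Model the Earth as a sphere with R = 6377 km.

345 km

Great circle: cos σ = sin φ₁ sin φ₂ + cos φ₁ cos φ₂ cos Δλ,  σ = 0.9733 rad → d_gc = 6206.76 km
Rhumb line: Δψ = -0.1322, q = Δφ/Δψ = 0.6894, d_rh = R√(Δφ²+q²Δλ²) = 6551.32 km
Excess = 6551.32 − 6206.76 = 344.56 ≈ 345 km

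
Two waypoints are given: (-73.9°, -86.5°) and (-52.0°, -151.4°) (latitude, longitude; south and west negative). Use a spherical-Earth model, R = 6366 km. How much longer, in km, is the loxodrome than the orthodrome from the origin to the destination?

167 km

Great circle: cos σ = sin φ₁ sin φ₂ + cos φ₁ cos φ₂ cos Δλ,  σ = 0.5925 rad → d_gc = 3772.1 km
Rhumb line: Δψ = +0.8898, q = Δφ/Δψ = 0.4296, d_rh = R√(Δφ²+q²Δλ²) = 3939.0 km
Excess = 3939.0 − 3772.1 = 166.9 ≈ 167 km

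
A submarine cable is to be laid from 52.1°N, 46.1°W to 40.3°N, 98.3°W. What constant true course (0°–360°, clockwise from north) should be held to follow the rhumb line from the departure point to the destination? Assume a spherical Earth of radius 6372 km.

251.8°

Meridional parts: M(φ₁)=+1.0690, M(φ₂)=+0.7698 → ΔM = -0.2992;  Δλ = -0.9111 rad
tan C = Δλ / ΔM = +3.0446 → C = 251.82°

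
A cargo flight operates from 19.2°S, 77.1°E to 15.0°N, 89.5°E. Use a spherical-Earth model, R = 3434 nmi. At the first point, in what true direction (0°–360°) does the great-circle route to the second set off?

θ = atan2( sin Δλ·cos φ₂ ,  cos φ₁ sin φ₂ − sin φ₁ cos φ₂ cos Δλ )
  = atan2(+0.2074, +0.5547) = 20.50°

20.5°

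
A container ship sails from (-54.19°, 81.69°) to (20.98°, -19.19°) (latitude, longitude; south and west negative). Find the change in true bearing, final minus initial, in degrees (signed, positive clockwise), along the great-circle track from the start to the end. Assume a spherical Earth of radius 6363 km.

+47.2°

Initial bearing θ₁ = atan2(sin Δλ cos φ₂, cos φ₁ sin φ₂ − sin φ₁ cos φ₂ cos Δλ) = 274.15°
Final bearing θ₂ = (initial bearing from the destination back to the start) + 180° = 321.32°
Δθ = θ₂ − θ₁ = +47.2°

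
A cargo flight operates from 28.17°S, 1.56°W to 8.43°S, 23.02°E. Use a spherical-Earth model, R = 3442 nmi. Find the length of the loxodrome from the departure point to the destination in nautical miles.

Δψ = ln[tan(π/4+φ₂/2)/tan(π/4+φ₁/2)] = +0.3651;  Δφ = +0.3445 rad,  Δλ = +0.4290 rad
q = Δφ/Δψ = 0.9437
d = R·√(Δφ² + q²Δλ²) = 3442·0.53160 = 1830 nmi

1830 nmi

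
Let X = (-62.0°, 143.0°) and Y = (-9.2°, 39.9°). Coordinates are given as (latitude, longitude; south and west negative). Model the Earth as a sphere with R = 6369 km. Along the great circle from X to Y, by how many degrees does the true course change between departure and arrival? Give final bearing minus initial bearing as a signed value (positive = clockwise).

At departure: θ₁ = atan2(sin Δλ cos φ₂, cos φ₁ sin φ₂ − sin φ₁ cos φ₂ cos Δλ) = 254.17°
At arrival: θ₂ = atan2(sin Δλ cos φ₁, −cos φ₂ sin φ₁ + sin φ₂ cos φ₁ cos Δλ) = 332.77°
Δθ = θ₂ − θ₁ = +78.6°

+78.6°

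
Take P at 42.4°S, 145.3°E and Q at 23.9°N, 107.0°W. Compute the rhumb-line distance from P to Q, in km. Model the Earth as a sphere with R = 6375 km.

Rhumb course C = atan2(Δλ, Δψ) with Δψ = ln[tan(π/4+φ₂/2)/tan(π/4+φ₁/2)] = +1.2484, Δλ = +1.8797 → C = 56.41°
d = R·|Δφ| / |cos C| = 6375·1.15715 / 0.55324 = 13334 km

13334 km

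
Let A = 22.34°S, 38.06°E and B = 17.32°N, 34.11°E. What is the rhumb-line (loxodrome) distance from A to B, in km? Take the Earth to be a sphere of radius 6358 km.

4422 km

Δψ = ln[tan(π/4+φ₂/2)/tan(π/4+φ₁/2)] = +0.7072;  Δφ = +0.6922 rad,  Δλ = -0.0689 rad
q = Δφ/Δψ = 0.9788
d = R·√(Δφ² + q²Δλ²) = 6358·0.69548 = 4422 km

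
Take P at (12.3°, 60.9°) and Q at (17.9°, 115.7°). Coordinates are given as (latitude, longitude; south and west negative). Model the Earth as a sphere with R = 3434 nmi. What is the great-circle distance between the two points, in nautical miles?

Haversine: a = sin²(Δφ/2)+cos φ₁ cos φ₂ sin²(Δλ/2) = 0.19929;  σ = 2·atan2(√a,√(1−a))
σ = 53.029° → d = Rσ = 3434·0.92553 = 3178 nmi

3178 nmi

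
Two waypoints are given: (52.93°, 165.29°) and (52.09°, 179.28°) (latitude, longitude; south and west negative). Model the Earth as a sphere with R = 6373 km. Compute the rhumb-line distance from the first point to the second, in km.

Δψ = ln[tan(π/4+φ₂/2)/tan(π/4+φ₁/2)] = -0.0241;  Δφ = -0.0147 rad,  Δλ = +0.2442 rad
q = Δφ/Δψ = 0.6086
d = R·√(Δφ² + q²Δλ²) = 6373·0.14932 = 952 km

952 km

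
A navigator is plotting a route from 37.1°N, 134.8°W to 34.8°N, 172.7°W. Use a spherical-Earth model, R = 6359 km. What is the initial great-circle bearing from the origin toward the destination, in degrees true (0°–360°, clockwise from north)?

277.3°

θ = atan2( sin Δλ·cos φ₂ ,  cos φ₁ sin φ₂ − sin φ₁ cos φ₂ cos Δλ )
  = atan2(-0.5044, +0.0643) = 277.27°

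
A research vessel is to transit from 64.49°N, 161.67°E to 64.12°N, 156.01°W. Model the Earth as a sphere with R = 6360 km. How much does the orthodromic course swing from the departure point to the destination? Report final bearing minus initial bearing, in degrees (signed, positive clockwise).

+38.5°

Initial bearing θ₁ = atan2(sin Δλ cos φ₂, cos φ₁ sin φ₂ − sin φ₁ cos φ₂ cos Δλ) = 71.87°
Final bearing θ₂ = (initial bearing from the destination back to the start) + 180° = 110.33°
Δθ = θ₂ − θ₁ = +38.5°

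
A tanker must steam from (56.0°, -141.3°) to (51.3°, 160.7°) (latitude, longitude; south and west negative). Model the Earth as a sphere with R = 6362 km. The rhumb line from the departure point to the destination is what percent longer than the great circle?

2.9%

Great circle: σ = 0.5876 rad → d_gc = Rσ = 3738.2 km
Rhumb: Δφ = -0.0820, Δλ = -1.0123, Δψ = -0.1386, q = Δφ/Δψ = 0.5919 → d_rh = R√(Δφ²+q²Δλ²) = 3847.7 km
Excess = (3847.7 − 3738.2) / 3738.2 = 109.5 / 3738.2 = 2.93% ≈ 2.9%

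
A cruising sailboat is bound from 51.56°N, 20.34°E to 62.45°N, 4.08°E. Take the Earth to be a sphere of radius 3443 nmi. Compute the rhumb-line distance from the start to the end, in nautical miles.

841 nmi

Δψ = ln[tan(π/4+φ₂/2)/tan(π/4+φ₁/2)] = +0.3521;  Δφ = +0.1901 rad,  Δλ = -0.2838 rad
q = Δφ/Δψ = 0.5398
d = R·√(Δφ² + q²Δλ²) = 3443·0.24412 = 841 nmi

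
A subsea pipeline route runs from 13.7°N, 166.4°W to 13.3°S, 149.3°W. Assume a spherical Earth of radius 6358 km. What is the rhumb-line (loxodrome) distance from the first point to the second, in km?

Δψ = ln[tan(π/4+φ₂/2)/tan(π/4+φ₁/2)] = -0.4757;  Δφ = -0.4712 rad,  Δλ = +0.2985 rad
q = Δφ/Δψ = 0.9907
d = R·√(Δφ² + q²Δλ²) = 6358·0.55632 = 3537 km

3537 km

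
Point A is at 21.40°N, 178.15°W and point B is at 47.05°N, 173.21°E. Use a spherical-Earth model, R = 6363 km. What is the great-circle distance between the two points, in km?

cos σ = sin φ₁ sin φ₂ + cos φ₁ cos φ₂ cos Δλ
      = sin(21.40°)sin(47.05°) + cos(21.40°)cos(47.05°)cos(-8.64°) = 0.8943
σ = 26.587° → d = Rσ = 6363·0.46403 = 2953 km

2953 km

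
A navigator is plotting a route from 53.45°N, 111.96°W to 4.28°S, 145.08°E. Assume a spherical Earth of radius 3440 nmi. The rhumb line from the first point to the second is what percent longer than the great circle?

3.8%

Great circle: σ = 1.7652 rad → d_gc = Rσ = 6072.1 nmi
Rhumb: Δφ = -1.0076, Δλ = -1.7970, Δψ = -1.1827, q = Δφ/Δψ = 0.8519 → d_rh = R√(Δφ²+q²Δλ²) = 6304.5 nmi
Excess = (6304.5 − 6072.1) / 6072.1 = 232.4 / 6072.1 = 3.83% ≈ 3.8%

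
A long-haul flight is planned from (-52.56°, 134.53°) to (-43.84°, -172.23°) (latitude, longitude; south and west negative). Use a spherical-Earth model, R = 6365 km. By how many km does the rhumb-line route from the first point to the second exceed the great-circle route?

84 km

Great circle: cos σ = sin φ₁ sin φ₂ + cos φ₁ cos φ₂ cos Δλ,  σ = 0.6226 rad → d_gc = 3962.8 km
Rhumb line: Δψ = +0.2291, q = Δφ/Δψ = 0.6643, d_rh = R√(Δφ²+q²Δλ²) = 4046.5 km
Excess = 4046.5 − 3962.8 = 83.7 ≈ 84 km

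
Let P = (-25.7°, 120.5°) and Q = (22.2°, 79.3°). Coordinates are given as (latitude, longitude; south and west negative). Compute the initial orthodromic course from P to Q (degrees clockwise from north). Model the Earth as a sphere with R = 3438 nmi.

N = sin Δλ·cos φ₂ = -0.6099;  D = cos φ₁ sin φ₂ − sin φ₁ cos φ₂ cos Δλ = +0.6426
initial course = atan2(N, D) = 316.50°

316.5°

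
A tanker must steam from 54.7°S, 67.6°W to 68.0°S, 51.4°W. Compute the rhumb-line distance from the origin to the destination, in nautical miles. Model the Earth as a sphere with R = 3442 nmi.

921 nmi

Rhumb course C = atan2(Δλ, Δψ) with Δψ = ln[tan(π/4+φ₂/2)/tan(π/4+φ₁/2)] = -0.4928, Δλ = +0.2827 → C = 150.15°
d = R·|Δφ| / |cos C| = 3442·0.23213 / 0.86737 = 921 nmi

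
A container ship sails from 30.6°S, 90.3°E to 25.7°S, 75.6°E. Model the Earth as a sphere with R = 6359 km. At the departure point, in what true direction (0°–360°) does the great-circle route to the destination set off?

θ = atan2( sin Δλ·cos φ₂ ,  cos φ₁ sin φ₂ − sin φ₁ cos φ₂ cos Δλ )
  = atan2(-0.2287, +0.0704) = 287.11°

287.1°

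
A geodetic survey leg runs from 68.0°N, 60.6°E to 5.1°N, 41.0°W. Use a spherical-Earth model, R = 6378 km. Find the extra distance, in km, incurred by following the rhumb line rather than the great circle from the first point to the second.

Great circle: cos σ = sin φ₁ sin φ₂ + cos φ₁ cos φ₂ cos Δλ,  σ = 1.5634 rad → d_gc = 9971.4 km
Rhumb line: Δψ = -1.5488, q = Δφ/Δψ = 0.7088, d_rh = R√(Δφ²+q²Δλ²) = 10643.8 km
Excess = 10643.8 − 9971.4 = 672.4 ≈ 672 km

672 km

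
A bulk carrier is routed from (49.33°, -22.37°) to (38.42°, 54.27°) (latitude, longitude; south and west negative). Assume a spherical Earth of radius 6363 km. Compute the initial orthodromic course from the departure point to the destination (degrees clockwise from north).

θ = atan2( sin Δλ·cos φ₂ ,  cos φ₁ sin φ₂ − sin φ₁ cos φ₂ cos Δλ )
  = atan2(+0.7623, +0.2677) = 70.65°

70.7°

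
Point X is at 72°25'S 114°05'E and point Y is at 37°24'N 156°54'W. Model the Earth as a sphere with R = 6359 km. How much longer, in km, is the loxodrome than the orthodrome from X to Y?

Great circle: cos σ = sin φ₁ sin φ₂ + cos φ₁ cos φ₂ cos Δλ,  σ = 2.1833 rad → d_gc = 13883.3 km
Rhumb line: Δψ = +2.5713, q = Δφ/Δψ = 0.7454, d_rh = R√(Δφ²+q²Δλ²) = 14240.2 km
Excess = 14240.2 − 13883.3 = 356.9 ≈ 357 km

357 km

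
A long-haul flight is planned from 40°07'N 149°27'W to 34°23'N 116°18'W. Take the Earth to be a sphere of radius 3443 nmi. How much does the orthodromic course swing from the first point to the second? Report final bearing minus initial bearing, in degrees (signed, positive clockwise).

Initial bearing θ₁ = atan2(sin Δλ cos φ₂, cos φ₁ sin φ₂ − sin φ₁ cos φ₂ cos Δλ) = 91.69°
Final bearing θ₂ = (initial bearing from the destination back to the start) + 180° = 112.14°
Δθ = θ₂ − θ₁ = +20.5°

+20.5°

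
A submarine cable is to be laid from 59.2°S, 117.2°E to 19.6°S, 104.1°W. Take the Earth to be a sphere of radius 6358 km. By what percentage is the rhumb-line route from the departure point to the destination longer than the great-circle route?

16.0%

Great circle: σ = 1.6451 rad → d_gc = Rσ = 10459.6 km
Rhumb: Δφ = +0.6912, Δλ = +2.4208, Δψ = +0.9404, q = Δφ/Δψ = 0.7349 → d_rh = R√(Δφ²+q²Δλ²) = 12135.4 km
Excess = (12135.4 − 10459.6) / 10459.6 = 1675.8 / 10459.6 = 16.02% ≈ 16.0%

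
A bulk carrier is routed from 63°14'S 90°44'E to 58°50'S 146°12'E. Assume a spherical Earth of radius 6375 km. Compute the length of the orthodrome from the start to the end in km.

2932 km

Haversine: a = sin²(Δφ/2)+cos φ₁ cos φ₂ sin²(Δλ/2) = 0.05195;  σ = 2·atan2(√a,√(1−a))
σ = 26.349° → d = Rσ = 6375·0.45988 = 2932 km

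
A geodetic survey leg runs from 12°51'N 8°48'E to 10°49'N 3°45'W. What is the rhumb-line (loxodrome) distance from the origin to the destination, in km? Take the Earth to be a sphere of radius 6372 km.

1385 km

Δψ = ln[tan(π/4+φ₂/2)/tan(π/4+φ₁/2)] = -0.0363;  Δφ = -0.0355 rad,  Δλ = -0.2190 rad
q = Δφ/Δψ = 0.9787
d = R·√(Δφ² + q²Δλ²) = 6372·0.21729 = 1385 km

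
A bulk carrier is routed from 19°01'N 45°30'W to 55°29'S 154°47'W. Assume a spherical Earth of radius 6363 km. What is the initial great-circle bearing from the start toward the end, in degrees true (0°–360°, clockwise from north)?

216.7°

θ = atan2( sin Δλ·cos φ₂ ,  cos φ₁ sin φ₂ − sin φ₁ cos φ₂ cos Δλ )
  = atan2(-0.5349, -0.7180) = 216.68°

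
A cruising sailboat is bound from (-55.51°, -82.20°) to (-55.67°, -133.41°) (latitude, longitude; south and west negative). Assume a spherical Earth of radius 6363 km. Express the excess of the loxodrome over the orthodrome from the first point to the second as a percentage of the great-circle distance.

2.4%

Great circle: σ = 0.4934 rad → d_gc = Rσ = 3139.8 km
Rhumb: Δφ = -0.0028, Δλ = -0.8938, Δψ = -0.0049, q = Δφ/Δψ = 0.5651 → d_rh = R√(Δφ²+q²Δλ²) = 3213.9 km
Excess = (3213.9 − 3139.8) / 3139.8 = 74.1 / 3139.8 = 2.36% ≈ 2.4%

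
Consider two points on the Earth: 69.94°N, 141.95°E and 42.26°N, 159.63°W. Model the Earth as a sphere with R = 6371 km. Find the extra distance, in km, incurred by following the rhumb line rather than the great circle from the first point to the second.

Great circle: cos σ = sin φ₁ sin φ₂ + cos φ₁ cos φ₂ cos Δλ,  σ = 0.7003 rad → d_gc = 4461.7 km
Rhumb line: Δψ = -0.9171, q = Δφ/Δψ = 0.5268, d_rh = R√(Δφ²+q²Δλ²) = 4602.6 km
Excess = 4602.6 − 4461.7 = 140.9 ≈ 141 km

141 km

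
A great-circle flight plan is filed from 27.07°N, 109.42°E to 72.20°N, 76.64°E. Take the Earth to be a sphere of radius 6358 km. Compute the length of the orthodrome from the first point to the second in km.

5386 km

cos σ = sin φ₁ sin φ₂ + cos φ₁ cos φ₂ cos Δλ
      = sin(27.07°)sin(72.20°) + cos(27.07°)cos(72.20°)cos(-32.78°) = 0.6622
σ = 48.536° → d = Rσ = 6358·0.84711 = 5386 km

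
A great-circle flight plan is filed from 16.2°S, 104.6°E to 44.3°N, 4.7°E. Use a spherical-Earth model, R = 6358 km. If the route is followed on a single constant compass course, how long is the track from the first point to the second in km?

Δψ = ln[tan(π/4+φ₂/2)/tan(π/4+φ₁/2)] = +1.1508;  Δφ = +1.0559 rad,  Δλ = -1.7436 rad
q = Δφ/Δψ = 0.9176
d = R·√(Δφ² + q²Δλ²) = 6358·1.91690 = 12188 km

12188 km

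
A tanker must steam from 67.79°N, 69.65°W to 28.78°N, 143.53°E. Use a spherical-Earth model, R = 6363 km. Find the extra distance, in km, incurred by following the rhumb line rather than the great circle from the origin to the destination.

2037 km

Great circle: cos σ = sin φ₁ sin φ₂ + cos φ₁ cos φ₂ cos Δλ,  σ = 1.4016 rad → d_gc = 8918.1 km
Rhumb line: Δψ = -1.1033, q = Δφ/Δψ = 0.6171, d_rh = R√(Δφ²+q²Δλ²) = 10954.8 km
Excess = 10954.8 − 8918.1 = 2036.7 ≈ 2037 km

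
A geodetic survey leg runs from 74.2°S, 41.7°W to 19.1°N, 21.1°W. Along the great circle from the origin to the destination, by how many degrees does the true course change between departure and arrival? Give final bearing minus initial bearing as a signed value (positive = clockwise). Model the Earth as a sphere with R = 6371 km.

-14.0°

At departure: θ₁ = atan2(sin Δλ cos φ₂, cos φ₁ sin φ₂ − sin φ₁ cos φ₂ cos Δλ) = 19.47°
At arrival: θ₂ = atan2(sin Δλ cos φ₁, −cos φ₂ sin φ₁ + sin φ₂ cos φ₁ cos Δλ) = 5.51°
Δθ = θ₂ − θ₁ = -14.0°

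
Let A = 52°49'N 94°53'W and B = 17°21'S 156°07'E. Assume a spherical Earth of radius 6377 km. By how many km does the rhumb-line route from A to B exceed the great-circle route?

Great circle: cos σ = sin φ₁ sin φ₂ + cos φ₁ cos φ₂ cos Δλ,  σ = 2.0102 rad → d_gc = 12819.0 km
Rhumb line: Δψ = -1.3971, q = Δφ/Δψ = 0.8766, d_rh = R√(Δφ²+q²Δλ²) = 13193.8 km
Excess = 13193.8 − 12819.0 = 374.8 ≈ 375 km

375 km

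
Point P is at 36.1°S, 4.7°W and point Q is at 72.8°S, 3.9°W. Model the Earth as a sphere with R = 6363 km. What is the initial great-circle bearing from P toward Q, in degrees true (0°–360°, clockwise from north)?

N = sin Δλ·cos φ₂ = +0.0041;  D = cos φ₁ sin φ₂ − sin φ₁ cos φ₂ cos Δλ = -0.5976
initial course = atan2(N, D) = 179.60°

179.6°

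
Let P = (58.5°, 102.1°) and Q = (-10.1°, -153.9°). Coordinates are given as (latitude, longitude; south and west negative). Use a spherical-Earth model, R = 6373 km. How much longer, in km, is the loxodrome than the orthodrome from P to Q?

Great circle: cos σ = sin φ₁ sin φ₂ + cos φ₁ cos φ₂ cos Δλ,  σ = 1.8483 rad → d_gc = 11779.3 km
Rhumb line: Δψ = -1.4429, q = Δφ/Δψ = 0.8298, d_rh = R√(Δφ²+q²Δλ²) = 12261.9 km
Excess = 12261.9 − 11779.3 = 482.6 ≈ 483 km

483 km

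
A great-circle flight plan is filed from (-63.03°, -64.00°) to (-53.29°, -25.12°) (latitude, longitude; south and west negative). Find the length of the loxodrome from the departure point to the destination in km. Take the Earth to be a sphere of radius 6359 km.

Δψ = ln[tan(π/4+φ₂/2)/tan(π/4+φ₁/2)] = +0.3247;  Δφ = +0.1700 rad,  Δλ = +0.6786 rad
q = Δφ/Δψ = 0.5236
d = R·√(Δφ² + q²Δλ²) = 6359·0.39388 = 2505 km

2505 km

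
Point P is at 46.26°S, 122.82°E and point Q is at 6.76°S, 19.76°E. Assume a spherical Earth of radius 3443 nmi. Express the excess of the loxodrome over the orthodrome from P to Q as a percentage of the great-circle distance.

Great circle: σ = 1.6410 rad → d_gc = Rσ = 5649.8 nmi
Rhumb: Δφ = +0.6894, Δλ = -1.7987, Δψ = +0.7946, q = Δφ/Δψ = 0.8677 → d_rh = R√(Δφ²+q²Δλ²) = 5874.3 nmi
Excess = (5874.3 − 5649.8) / 5649.8 = 224.5 / 5649.8 = 3.97% ≈ 4.0%

4.0%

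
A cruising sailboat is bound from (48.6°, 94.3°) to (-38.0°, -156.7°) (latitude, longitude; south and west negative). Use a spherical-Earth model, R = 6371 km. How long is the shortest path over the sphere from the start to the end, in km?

cos σ = sin φ₁ sin φ₂ + cos φ₁ cos φ₂ cos Δλ
      = sin(48.60°)sin(-38.00°) + cos(48.60°)cos(-38.00°)cos(109.00°) = -0.6315
σ = 129.159° → d = Rσ = 6371·2.25425 = 14362 km

14362 km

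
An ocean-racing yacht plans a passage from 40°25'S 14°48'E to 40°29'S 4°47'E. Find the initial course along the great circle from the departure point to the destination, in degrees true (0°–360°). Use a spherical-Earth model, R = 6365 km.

N = sin Δλ·cos φ₂ = -0.1323;  D = cos φ₁ sin φ₂ − sin φ₁ cos φ₂ cos Δλ = -0.0087
initial course = atan2(N, D) = 266.25°

266.2°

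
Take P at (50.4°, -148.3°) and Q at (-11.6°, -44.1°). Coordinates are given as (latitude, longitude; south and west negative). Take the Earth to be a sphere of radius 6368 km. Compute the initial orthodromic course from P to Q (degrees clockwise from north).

86.6°

N = sin Δλ·cos φ₂ = +0.9496;  D = cos φ₁ sin φ₂ − sin φ₁ cos φ₂ cos Δλ = +0.0570
initial course = atan2(N, D) = 86.57°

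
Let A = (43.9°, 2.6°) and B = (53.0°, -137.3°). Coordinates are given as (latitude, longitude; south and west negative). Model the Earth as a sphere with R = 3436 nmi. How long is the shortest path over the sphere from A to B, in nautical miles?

4628 nmi

cos σ = sin φ₁ sin φ₂ + cos φ₁ cos φ₂ cos Δλ
      = sin(43.90°)sin(53.00°) + cos(43.90°)cos(53.00°)cos(-139.90°) = 0.2221
σ = 77.169° → d = Rσ = 3436·1.34685 = 4628 nmi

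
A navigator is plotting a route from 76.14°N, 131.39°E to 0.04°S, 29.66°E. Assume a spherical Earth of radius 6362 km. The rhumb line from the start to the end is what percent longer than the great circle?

Great circle: σ = 1.6202 rad → d_gc = Rσ = 10307.7 km
Rhumb: Δφ = -1.3296, Δλ = -1.7755, Δψ = -2.1082, q = Δφ/Δψ = 0.6307 → d_rh = R√(Δφ²+q²Δλ²) = 11059.2 km
Excess = (11059.2 − 10307.7) / 10307.7 = 751.5 / 10307.7 = 7.29% ≈ 7.3%

7.3%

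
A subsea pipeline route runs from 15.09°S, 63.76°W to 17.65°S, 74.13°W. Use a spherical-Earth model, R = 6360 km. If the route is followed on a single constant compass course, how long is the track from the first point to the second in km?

1140 km

Δψ = ln[tan(π/4+φ₂/2)/tan(π/4+φ₁/2)] = -0.0466;  Δφ = -0.0447 rad,  Δλ = -0.1810 rad
q = Δφ/Δψ = 0.9594
d = R·√(Δφ² + q²Δλ²) = 6360·0.17929 = 1140 km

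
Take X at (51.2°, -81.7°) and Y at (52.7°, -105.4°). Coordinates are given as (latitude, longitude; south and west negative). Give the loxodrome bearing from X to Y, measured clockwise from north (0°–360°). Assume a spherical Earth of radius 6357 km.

Meridional parts: M(φ₁)=+1.0437, M(φ₂)=+1.0862 → ΔM = +0.0425;  Δλ = -0.4136 rad
tan C = Δλ / ΔM = -9.7371 → C = 275.86°

275.9°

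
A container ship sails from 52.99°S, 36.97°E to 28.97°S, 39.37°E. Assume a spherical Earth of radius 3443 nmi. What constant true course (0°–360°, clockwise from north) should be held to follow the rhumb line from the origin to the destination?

Meridional parts: M(φ₁)=-1.0945, M(φ₂)=-0.5287 → ΔM = +0.5659;  Δλ = +0.0419 rad
tan C = Δλ / ΔM = +0.0740 → C = 4.23°

4.2°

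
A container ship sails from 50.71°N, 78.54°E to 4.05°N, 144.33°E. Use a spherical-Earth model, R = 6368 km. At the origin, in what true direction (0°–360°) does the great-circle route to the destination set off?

106.6°

N = sin Δλ·cos φ₂ = +0.9098;  D = cos φ₁ sin φ₂ − sin φ₁ cos φ₂ cos Δλ = -0.2719
initial course = atan2(N, D) = 106.64°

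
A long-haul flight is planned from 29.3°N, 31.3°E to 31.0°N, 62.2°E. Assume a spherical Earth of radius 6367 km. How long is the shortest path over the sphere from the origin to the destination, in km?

cos σ = sin φ₁ sin φ₂ + cos φ₁ cos φ₂ cos Δλ
      = sin(29.30°)sin(31.00°) + cos(29.30°)cos(31.00°)cos(30.90°) = 0.8935
σ = 26.688° → d = Rσ = 6367·0.46580 = 2966 km

2966 km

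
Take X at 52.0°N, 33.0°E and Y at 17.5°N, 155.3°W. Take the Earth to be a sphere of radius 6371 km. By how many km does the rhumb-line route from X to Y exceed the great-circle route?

Great circle: cos σ = sin φ₁ sin φ₂ + cos φ₁ cos φ₂ cos Δλ,  σ = 1.9220 rad → d_gc = 12245.3 km
Rhumb line: Δψ = -0.7559, q = Δφ/Δψ = 0.7966, d_rh = R√(Δφ²+q²Δλ²) = 15685.6 km
Excess = 15685.6 − 12245.3 = 3440.3 ≈ 3440 km

3440 km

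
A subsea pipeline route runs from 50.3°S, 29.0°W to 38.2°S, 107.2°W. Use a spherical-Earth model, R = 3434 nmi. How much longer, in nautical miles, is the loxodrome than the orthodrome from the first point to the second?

Great circle: cos σ = sin φ₁ sin φ₂ + cos φ₁ cos φ₂ cos Δλ,  σ = 0.9540 rad → d_gc = 3275.9 nmi
Rhumb line: Δψ = +0.2964, q = Δφ/Δψ = 0.7124, d_rh = R√(Δφ²+q²Δλ²) = 3416.9 nmi
Excess = 3416.9 − 3275.9 = 141.0 ≈ 141 nmi

141 nmi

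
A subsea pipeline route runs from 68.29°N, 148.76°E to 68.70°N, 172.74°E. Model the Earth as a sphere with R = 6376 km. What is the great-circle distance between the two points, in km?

cos σ = sin φ₁ sin φ₂ + cos φ₁ cos φ₂ cos Δλ
      = sin(68.29°)sin(68.70°) + cos(68.29°)cos(68.70°)cos(23.98°) = 0.9884
σ = 8.744° → d = Rσ = 6376·0.15262 = 973 km

973 km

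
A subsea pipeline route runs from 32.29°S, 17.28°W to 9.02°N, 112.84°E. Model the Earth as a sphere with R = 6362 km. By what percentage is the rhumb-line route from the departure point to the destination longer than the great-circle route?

2.1%

Great circle: σ = 2.2418 rad → d_gc = Rσ = 14262.2 km
Rhumb: Δφ = +0.7210, Δλ = +2.2710, Δψ = +0.7541, q = Δφ/Δψ = 0.9561 → d_rh = R√(Δφ²+q²Δλ²) = 14555.7 km
Excess = (14555.7 − 14262.2) / 14262.2 = 293.5 / 14262.2 = 2.06% ≈ 2.1%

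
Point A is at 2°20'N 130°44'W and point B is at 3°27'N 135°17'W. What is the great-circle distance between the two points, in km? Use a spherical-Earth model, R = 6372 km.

520 km

Haversine: a = sin²(Δφ/2)+cos φ₁ cos φ₂ sin²(Δλ/2) = 0.00167;  σ = 2·atan2(√a,√(1−a))
σ = 4.679° → d = Rσ = 6372·0.08167 = 520 km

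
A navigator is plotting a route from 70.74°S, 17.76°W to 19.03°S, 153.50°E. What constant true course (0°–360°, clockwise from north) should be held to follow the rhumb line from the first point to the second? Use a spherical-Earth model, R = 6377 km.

64.3°

Meridional parts: M(φ₁)=-1.7739, M(φ₂)=-0.3384 → ΔM = +1.4354;  Δλ = +2.9891 rad
tan C = Δλ / ΔM = +2.0823 → C = 64.35°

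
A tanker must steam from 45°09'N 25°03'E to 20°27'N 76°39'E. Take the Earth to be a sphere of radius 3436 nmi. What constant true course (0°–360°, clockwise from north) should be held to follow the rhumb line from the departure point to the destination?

120.0°

Meridional parts: M(φ₁)=+0.8851, M(φ₂)=+0.3647 → ΔM = -0.5203;  Δλ = +0.9006 rad
tan C = Δλ / ΔM = -1.7308 → C = 120.02°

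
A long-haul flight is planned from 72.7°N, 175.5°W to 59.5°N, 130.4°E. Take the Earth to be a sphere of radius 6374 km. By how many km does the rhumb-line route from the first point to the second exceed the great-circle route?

Great circle: cos σ = sin φ₁ sin φ₂ + cos φ₁ cos φ₂ cos Δλ,  σ = 0.4247 rad → d_gc = 2707.2 km
Rhumb line: Δψ = -0.5834, q = Δφ/Δψ = 0.3949, d_rh = R√(Δφ²+q²Δλ²) = 2793.8 km
Excess = 2793.8 − 2707.2 = 86.6 ≈ 87 km

87 km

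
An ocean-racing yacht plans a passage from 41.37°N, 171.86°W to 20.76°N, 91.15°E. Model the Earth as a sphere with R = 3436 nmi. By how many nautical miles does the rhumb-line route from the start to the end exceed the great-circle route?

Great circle: cos σ = sin φ₁ sin φ₂ + cos φ₁ cos φ₂ cos Δλ,  σ = 1.4214 rad → d_gc = 4883.8 nmi
Rhumb line: Δψ = -0.4239, q = Δφ/Δψ = 0.8485, d_rh = R√(Δφ²+q²Δλ²) = 5087.9 nmi
Excess = 5087.9 − 4883.8 = 204.1 ≈ 204 nmi

204 nmi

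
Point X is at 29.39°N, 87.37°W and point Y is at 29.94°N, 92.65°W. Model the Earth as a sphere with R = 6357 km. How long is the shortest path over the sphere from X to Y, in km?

Haversine: a = sin²(Δφ/2)+cos φ₁ cos φ₂ sin²(Δλ/2) = 0.00162;  σ = 2·atan2(√a,√(1−a))
σ = 4.620° → d = Rσ = 6357·0.08064 = 513 km

513 km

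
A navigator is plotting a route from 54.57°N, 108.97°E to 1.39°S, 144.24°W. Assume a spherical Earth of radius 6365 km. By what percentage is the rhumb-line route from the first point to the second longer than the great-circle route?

4.7%

Great circle: σ = 1.7591 rad → d_gc = Rσ = 11196.5 km
Rhumb: Δφ = -0.9767, Δλ = +1.8638, Δψ = -1.1655, q = Δφ/Δψ = 0.8380 → d_rh = R√(Δφ²+q²Δλ²) = 11725.2 km
Excess = (11725.2 − 11196.5) / 11196.5 = 528.7 / 11196.5 = 4.72% ≈ 4.7%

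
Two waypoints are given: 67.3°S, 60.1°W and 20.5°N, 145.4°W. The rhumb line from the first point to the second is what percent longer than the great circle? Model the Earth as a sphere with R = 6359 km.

Great circle: σ = 1.8686 rad → d_gc = Rσ = 11882.7 km
Rhumb: Δφ = +1.5324, Δλ = -1.4888, Δψ = +1.9715, q = Δφ/Δψ = 0.7773 → d_rh = R√(Δφ²+q²Δλ²) = 12210.8 km
Excess = (12210.8 − 11882.7) / 11882.7 = 328.1 / 11882.7 = 2.76% ≈ 2.8%

2.8%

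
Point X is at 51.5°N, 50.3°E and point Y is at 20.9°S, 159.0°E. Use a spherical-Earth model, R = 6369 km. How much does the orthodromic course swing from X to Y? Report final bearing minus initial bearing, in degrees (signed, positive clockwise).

Initial bearing θ₁ = atan2(sin Δλ cos φ₂, cos φ₁ sin φ₂ − sin φ₁ cos φ₂ cos Δλ) = 89.20°
Final bearing θ₂ = (initial bearing from the destination back to the start) + 180° = 138.22°
Δθ = θ₂ − θ₁ = +49.0°

+49.0°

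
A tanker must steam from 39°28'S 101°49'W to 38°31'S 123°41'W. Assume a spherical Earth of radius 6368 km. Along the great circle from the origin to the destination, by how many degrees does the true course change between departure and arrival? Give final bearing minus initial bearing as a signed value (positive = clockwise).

At departure: θ₁ = atan2(sin Δλ cos φ₂, cos φ₁ sin φ₂ − sin φ₁ cos φ₂ cos Δλ) = 266.23°
At arrival: θ₂ = atan2(sin Δλ cos φ₁, −cos φ₂ sin φ₁ + sin φ₂ cos φ₁ cos Δλ) = 280.09°
Δθ = θ₂ − θ₁ = +13.9°

+13.9°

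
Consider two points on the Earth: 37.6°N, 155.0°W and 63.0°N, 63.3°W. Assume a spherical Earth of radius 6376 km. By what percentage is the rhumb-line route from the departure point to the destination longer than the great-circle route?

Great circle: σ = 1.0087 rad → d_gc = Rσ = 6431.4 km
Rhumb: Δφ = +0.4433, Δλ = +1.6005, Δψ = +0.7176, q = Δφ/Δψ = 0.6177 → d_rh = R√(Δφ²+q²Δλ²) = 6908.5 km
Excess = (6908.5 − 6431.4) / 6431.4 = 477.1 / 6431.4 = 7.42% ≈ 7.4%

7.4%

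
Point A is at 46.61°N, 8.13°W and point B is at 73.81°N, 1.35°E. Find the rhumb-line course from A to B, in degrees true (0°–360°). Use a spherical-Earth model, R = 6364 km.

9.1°

Meridional parts: M(φ₁)=+0.9217, M(φ₂)=+1.9503 → ΔM = +1.0286;  Δλ = +0.1655 rad
tan C = Δλ / ΔM = +0.1609 → C = 9.14°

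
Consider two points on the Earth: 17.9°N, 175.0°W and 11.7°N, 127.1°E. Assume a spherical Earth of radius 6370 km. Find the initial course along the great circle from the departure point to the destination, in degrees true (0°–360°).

θ = atan2( sin Δλ·cos φ₂ ,  cos φ₁ sin φ₂ − sin φ₁ cos φ₂ cos Δλ )
  = atan2(-0.8295, +0.0330) = 272.28°

272.3°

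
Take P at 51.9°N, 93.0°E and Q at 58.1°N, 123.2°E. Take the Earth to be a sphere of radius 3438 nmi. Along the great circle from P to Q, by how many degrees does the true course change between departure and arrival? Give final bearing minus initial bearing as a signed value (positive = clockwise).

+25.0°

Initial bearing θ₁ = atan2(sin Δλ cos φ₂, cos φ₁ sin φ₂ − sin φ₁ cos φ₂ cos Δλ) = 58.26°
Final bearing θ₂ = (initial bearing from the destination back to the start) + 180° = 83.22°
Δθ = θ₂ − θ₁ = +25.0°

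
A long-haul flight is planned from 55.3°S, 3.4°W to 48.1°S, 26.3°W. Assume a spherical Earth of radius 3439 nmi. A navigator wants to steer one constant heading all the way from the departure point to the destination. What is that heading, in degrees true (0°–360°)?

297.0°

Δψ = ln[tan(π/4+φ₂/2)/tan(π/4+φ₁/2)] = +0.2033
Δλ = -0.3997 rad (taken the short way round)
course = atan2(Δλ, Δψ) = 296.96°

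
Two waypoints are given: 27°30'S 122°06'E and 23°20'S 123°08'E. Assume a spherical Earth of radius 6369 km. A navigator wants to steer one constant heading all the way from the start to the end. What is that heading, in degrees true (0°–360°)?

Meridional parts: M(φ₁)=-0.4995, M(φ₂)=-0.4190 → ΔM = +0.0805;  Δλ = +0.0180 rad
tan C = Δλ / ΔM = +0.2239 → C = 12.62°

12.6°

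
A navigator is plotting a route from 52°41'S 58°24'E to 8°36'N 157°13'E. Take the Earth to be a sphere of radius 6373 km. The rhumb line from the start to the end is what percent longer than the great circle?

Great circle: σ = 1.7832 rad → d_gc = Rσ = 11364.3 km
Rhumb: Δφ = +1.0696, Δλ = +1.7247, Δψ = +1.2363, q = Δφ/Δψ = 0.8651 → d_rh = R√(Δφ²+q²Δλ²) = 11699.8 km
Excess = (11699.8 − 11364.3) / 11364.3 = 335.5 / 11364.3 = 2.952% ≈ 3.0%

3.0%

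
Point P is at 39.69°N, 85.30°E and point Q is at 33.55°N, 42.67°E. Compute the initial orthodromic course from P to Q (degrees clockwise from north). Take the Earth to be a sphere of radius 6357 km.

N = sin Δλ·cos φ₂ = -0.5644;  D = cos φ₁ sin φ₂ − sin φ₁ cos φ₂ cos Δλ = +0.0337
initial course = atan2(N, D) = 273.42°

273.4°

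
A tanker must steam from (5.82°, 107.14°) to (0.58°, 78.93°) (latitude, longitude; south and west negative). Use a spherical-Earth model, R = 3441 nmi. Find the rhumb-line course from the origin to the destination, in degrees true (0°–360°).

259.5°

Δψ = ln[tan(π/4+φ₂/2)/tan(π/4+φ₁/2)] = -0.0916
Δλ = -0.4924 rad (taken the short way round)
course = atan2(Δλ, Δψ) = 259.46°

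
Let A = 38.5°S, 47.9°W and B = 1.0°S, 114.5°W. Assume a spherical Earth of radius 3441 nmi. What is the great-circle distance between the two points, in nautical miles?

Haversine: a = sin²(Δφ/2)+cos φ₁ cos φ₂ sin²(Δλ/2) = 0.33919;  σ = 2·atan2(√a,√(1−a))
σ = 71.239° → d = Rσ = 3441·1.24335 = 4278 nmi

4278 nmi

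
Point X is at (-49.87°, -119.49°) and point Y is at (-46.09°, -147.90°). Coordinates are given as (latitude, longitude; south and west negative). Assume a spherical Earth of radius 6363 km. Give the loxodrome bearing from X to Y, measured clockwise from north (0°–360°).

281.2°

Δψ = ln[tan(π/4+φ₂/2)/tan(π/4+φ₁/2)] = +0.0986
Δλ = -0.4958 rad (taken the short way round)
course = atan2(Δλ, Δψ) = 281.25°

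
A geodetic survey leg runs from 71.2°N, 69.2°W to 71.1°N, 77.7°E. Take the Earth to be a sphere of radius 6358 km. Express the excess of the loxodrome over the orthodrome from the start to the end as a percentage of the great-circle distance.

Great circle: σ = 0.6298 rad → d_gc = Rσ = 4004.1 km
Rhumb: Δφ = -0.0017, Δλ = +2.5639, Δψ = -0.0054, q = Δφ/Δψ = 0.3231 → d_rh = R√(Δφ²+q²Δλ²) = 5266.8 km
Excess = (5266.8 − 4004.1) / 4004.1 = 1262.7 / 4004.1 = 31.54% ≈ 31.5%

31.5%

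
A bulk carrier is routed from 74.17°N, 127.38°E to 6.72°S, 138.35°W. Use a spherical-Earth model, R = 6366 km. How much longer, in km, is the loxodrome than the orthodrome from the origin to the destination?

590 km

Great circle: cos σ = sin φ₁ sin φ₂ + cos φ₁ cos φ₂ cos Δλ,  σ = 1.7039 rad → d_gc = 10847.3 km
Rhumb line: Δψ = -2.0906, q = Δφ/Δψ = 0.6753, d_rh = R√(Δφ²+q²Δλ²) = 11437.0 km
Excess = 11437.0 − 10847.3 = 589.7 ≈ 590 km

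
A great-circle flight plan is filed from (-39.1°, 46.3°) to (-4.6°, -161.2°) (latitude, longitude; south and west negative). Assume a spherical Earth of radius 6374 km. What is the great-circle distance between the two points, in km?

Haversine: a = sin²(Δφ/2)+cos φ₁ cos φ₂ sin²(Δλ/2) = 0.81778;  σ = 2·atan2(√a,√(1−a))
σ = 129.462° → d = Rσ = 6374·2.25954 = 14402 km

14402 km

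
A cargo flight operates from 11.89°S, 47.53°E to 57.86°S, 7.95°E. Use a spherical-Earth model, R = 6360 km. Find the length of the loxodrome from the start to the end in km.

6134 km

Rhumb course C = atan2(Δλ, Δψ) with Δψ = ln[tan(π/4+φ₂/2)/tan(π/4+φ₁/2)] = -1.0355, Δλ = -0.6908 → C = 213.71°
d = R·|Δφ| / |cos C| = 6360·0.80233 / 0.83188 = 6134 km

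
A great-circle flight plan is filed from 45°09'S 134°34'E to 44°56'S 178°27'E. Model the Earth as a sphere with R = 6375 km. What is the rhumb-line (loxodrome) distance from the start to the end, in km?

Δψ = ln[tan(π/4+φ₂/2)/tan(π/4+φ₁/2)] = +0.0054;  Δφ = +0.0038 rad,  Δλ = +0.7659 rad
q = Δφ/Δψ = 0.7066
d = R·√(Δφ² + q²Δλ²) = 6375·0.54120 = 3450 km

3450 km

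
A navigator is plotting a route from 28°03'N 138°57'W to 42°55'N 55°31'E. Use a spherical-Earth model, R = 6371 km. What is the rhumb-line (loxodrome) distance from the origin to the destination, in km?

14994 km

Δψ = ln[tan(π/4+φ₂/2)/tan(π/4+φ₁/2)] = +0.3205;  Δφ = +0.2595 rad,  Δλ = -2.8891 rad
q = Δφ/Δψ = 0.8097
d = R·√(Δφ² + q²Δλ²) = 6371·2.35352 = 14994 km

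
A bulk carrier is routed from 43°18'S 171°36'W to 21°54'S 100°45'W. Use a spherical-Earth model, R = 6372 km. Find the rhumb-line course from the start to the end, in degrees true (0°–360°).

70.1°

Δψ = ln[tan(π/4+φ₂/2)/tan(π/4+φ₁/2)] = +0.4481
Δλ = +1.2366 rad (taken the short way round)
course = atan2(Δλ, Δψ) = 70.08°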